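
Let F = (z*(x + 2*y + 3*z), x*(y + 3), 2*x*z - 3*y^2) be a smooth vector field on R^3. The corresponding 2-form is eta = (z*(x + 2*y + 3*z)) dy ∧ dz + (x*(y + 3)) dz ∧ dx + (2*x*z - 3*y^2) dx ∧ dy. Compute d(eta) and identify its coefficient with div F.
d(eta) = (3*x + z) dx ∧ dy ∧ dz; div F = 3*x + z

For a 2-form in R^3 of the form above, applying d gives a 3-form with coefficient ∂P/∂x + ∂Q/∂y + ∂R/∂z:
  ∂P/∂x = z
  ∂Q/∂y = x
  ∂R/∂z = 2*x
Sum = 3*x + z, which is exactly div F.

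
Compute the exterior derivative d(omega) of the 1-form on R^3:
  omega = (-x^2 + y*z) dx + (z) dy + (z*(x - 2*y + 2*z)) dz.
d(omega) = (-z) dx ∧ dy + (-y + z) dx ∧ dz + (-2*z - 1) dy ∧ dz

For a 1-form omega = sum_i f_i dx_i, the exterior derivative is
  d(omega) = sum_{i < j} (∂f_j/∂x_i - ∂f_i/∂x_j) dx_i ∧ dx_j.
  coefficient of dx ∧ dy: ∂f_2/∂x - ∂f_1/∂y = ∂(z)/∂x - ∂(-x^2 + y*z)/∂y = -z
  coefficient of dx ∧ dz: ∂f_3/∂x - ∂f_1/∂z = ∂(z*(x - 2*y + 2*z))/∂x - ∂(-x^2 + y*z)/∂z = -y + z
  coefficient of dy ∧ dz: ∂f_3/∂y - ∂f_2/∂z = ∂(z*(x - 2*y + 2*z))/∂y - ∂(z)/∂z = -2*z - 1
Assembling: d(omega) = (-z) dx ∧ dy + (-y + z) dx ∧ dz + (-2*z - 1) dy ∧ dz.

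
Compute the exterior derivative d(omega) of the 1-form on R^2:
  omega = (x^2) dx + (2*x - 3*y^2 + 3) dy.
d(omega) = (2) dx ∧ dy

For a 1-form omega = sum_i f_i dx_i, the exterior derivative is
  d(omega) = sum_{i < j} (∂f_j/∂x_i - ∂f_i/∂x_j) dx_i ∧ dx_j.
  coefficient of dx ∧ dy: ∂f_2/∂x - ∂f_1/∂y = ∂(2*x - 3*y^2 + 3)/∂x - ∂(x^2)/∂y = 2
Assembling: d(omega) = (2) dx ∧ dy.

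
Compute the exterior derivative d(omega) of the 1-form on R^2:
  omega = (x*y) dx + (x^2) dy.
d(omega) = (x) dx ∧ dy

For a 1-form omega = sum_i f_i dx_i, the exterior derivative is
  d(omega) = sum_{i < j} (∂f_j/∂x_i - ∂f_i/∂x_j) dx_i ∧ dx_j.
  coefficient of dx ∧ dy: ∂f_2/∂x - ∂f_1/∂y = ∂(x^2)/∂x - ∂(x*y)/∂y = x
Assembling: d(omega) = (x) dx ∧ dy.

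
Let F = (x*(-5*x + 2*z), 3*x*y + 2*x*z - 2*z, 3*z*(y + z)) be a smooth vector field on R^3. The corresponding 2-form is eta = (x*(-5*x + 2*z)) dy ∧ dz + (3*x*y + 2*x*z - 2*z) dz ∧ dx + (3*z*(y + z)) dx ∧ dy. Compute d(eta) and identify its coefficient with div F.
d(eta) = (-7*x + 3*y + 8*z) dx ∧ dy ∧ dz; div F = -7*x + 3*y + 8*z

For a 2-form in R^3 of the form above, applying d gives a 3-form with coefficient ∂P/∂x + ∂Q/∂y + ∂R/∂z:
  ∂P/∂x = -10*x + 2*z
  ∂Q/∂y = 3*x
  ∂R/∂z = 3*y + 6*z
Sum = -7*x + 3*y + 8*z, which is exactly div F.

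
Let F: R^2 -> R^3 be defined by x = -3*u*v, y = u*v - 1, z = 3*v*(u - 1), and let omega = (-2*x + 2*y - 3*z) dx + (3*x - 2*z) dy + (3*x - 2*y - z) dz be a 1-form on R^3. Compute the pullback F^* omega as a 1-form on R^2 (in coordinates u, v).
F^* omega = (6*v*(-9*u*v - 2*v + 2)) du + (-54*u^2*v + 30*u*v + 12*u - 9*v - 6) dv

Using F^*(f dg) = (f ∘ F) d(g ∘ F), substitute each coordinate x_i by F_i(u, v) in f_i, and replace dx_i by d F_i = (∂F_i/∂u) du + (∂F_i/∂v) dv.
  For the x component: f_1(F) = -u*v + 9*v - 2; d F_1 = (-3*v) du + (-3*u) dv
  For the y component: f_2(F) = 3*v*(2 - 5*u); d F_2 = (v) du + (u) dv
  For the z component: f_3(F) = -14*u*v + 3*v + 2; d F_3 = (3*v) du + (3*u - 3) dv
Combining and collecting du, dv coefficients:
  coeff of du: 6*v*(-9*u*v - 2*v + 2)
  coeff of dv: -54*u^2*v + 30*u*v + 12*u - 9*v - 6
F^* omega = (6*v*(-9*u*v - 2*v + 2)) du + (-54*u^2*v + 30*u*v + 12*u - 9*v - 6) dv.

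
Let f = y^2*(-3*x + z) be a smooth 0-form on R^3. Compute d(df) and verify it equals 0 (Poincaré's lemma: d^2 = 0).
d(df) = 0

Step 1: df = sum_i (∂f/∂x_i) dx_i = (-3*y^2) dx + (2*y*(-3*x + z)) dy + (y^2) dz.
Step 2: Apply d again. Using the 1-form formula, the coefficient of dx ∧ dy in d(df) is ∂^2 f/∂x ∂y - ∂^2 f/∂y ∂x = (-6*y) - (-6*y) = 0 (equality of mixed partials for smooth f).
Similarly for dx ∧ dz and dy ∧ dz — all coefficients vanish. So d(df) = 0.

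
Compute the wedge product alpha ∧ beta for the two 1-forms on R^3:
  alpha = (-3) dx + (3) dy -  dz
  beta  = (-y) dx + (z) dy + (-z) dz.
alpha ∧ beta = (3*y - 3*z) dx ∧ dy + (-y + 3*z) dx ∧ dz + (-2*z) dy ∧ dz

Distribute the wedge, using dx_i ∧ dx_j = -dx_j ∧ dx_i and dx_i ∧ dx_i = 0. For each pair (i, j) with i < j, the coefficient of dx_i ∧ dx_j in alpha ∧ beta is (alpha_i * beta_j - alpha_j * beta_i). Collecting: alpha ∧ beta = (3*y - 3*z) dx ∧ dy + (-y + 3*z) dx ∧ dz + (-2*z) dy ∧ dz.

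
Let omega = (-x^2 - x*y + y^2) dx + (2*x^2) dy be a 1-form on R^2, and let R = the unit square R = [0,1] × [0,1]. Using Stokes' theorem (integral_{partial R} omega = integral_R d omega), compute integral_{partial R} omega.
integral_(partial R) omega = 3/2

Stokes: integral_partial_R omega = integral_R d omega with d omega = (∂Q/∂x - ∂P/∂y) dx ∧ dy.
  ∂Q/∂x = 4*x
  ∂P/∂y = -x + 2*y
  integrand = ∂Q/∂x - ∂P/∂y = 5*x - 2*y.
Integrating over R: integral_0^1 integral_0^1 (5*x - 2*y) dx dy = 3/2.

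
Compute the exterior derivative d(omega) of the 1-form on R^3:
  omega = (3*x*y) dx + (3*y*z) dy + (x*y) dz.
d(omega) = (-3*x) dx ∧ dy + (y) dx ∧ dz + (x - 3*y) dy ∧ dz

For a 1-form omega = sum_i f_i dx_i, the exterior derivative is
  d(omega) = sum_{i < j} (∂f_j/∂x_i - ∂f_i/∂x_j) dx_i ∧ dx_j.
  coefficient of dx ∧ dy: ∂f_2/∂x - ∂f_1/∂y = ∂(3*y*z)/∂x - ∂(3*x*y)/∂y = -3*x
  coefficient of dx ∧ dz: ∂f_3/∂x - ∂f_1/∂z = ∂(x*y)/∂x - ∂(3*x*y)/∂z = y
  coefficient of dy ∧ dz: ∂f_3/∂y - ∂f_2/∂z = ∂(x*y)/∂y - ∂(3*y*z)/∂z = x - 3*y
Assembling: d(omega) = (-3*x) dx ∧ dy + (y) dx ∧ dz + (x - 3*y) dy ∧ dz.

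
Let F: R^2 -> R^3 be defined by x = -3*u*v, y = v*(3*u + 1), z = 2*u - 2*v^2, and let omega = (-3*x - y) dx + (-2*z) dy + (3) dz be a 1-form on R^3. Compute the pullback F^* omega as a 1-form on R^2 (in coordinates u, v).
F^* omega = (-18*u*v^2 - 12*u*v + 12*v^3 + 3*v^2 + 6) du + (-18*u^2*v - 12*u^2 + 12*u*v^2 + 3*u*v - 4*u + 4*v^2 - 12*v) dv

Using F^*(f dg) = (f ∘ F) d(g ∘ F), substitute each coordinate x_i by F_i(u, v) in f_i, and replace dx_i by d F_i = (∂F_i/∂u) du + (∂F_i/∂v) dv.
  For the x component: f_1(F) = v*(6*u - 1); d F_1 = (-3*v) du + (-3*u) dv
  For the y component: f_2(F) = -4*u + 4*v^2; d F_2 = (3*v) du + (3*u + 1) dv
  For the z component: f_3(F) = 3; d F_3 = (2) du + (-4*v) dv
Combining and collecting du, dv coefficients:
  coeff of du: -18*u*v^2 - 12*u*v + 12*v^3 + 3*v^2 + 6
  coeff of dv: -18*u^2*v - 12*u^2 + 12*u*v^2 + 3*u*v - 4*u + 4*v^2 - 12*v
F^* omega = (-18*u*v^2 - 12*u*v + 12*v^3 + 3*v^2 + 6) du + (-18*u^2*v - 12*u^2 + 12*u*v^2 + 3*u*v - 4*u + 4*v^2 - 12*v) dv.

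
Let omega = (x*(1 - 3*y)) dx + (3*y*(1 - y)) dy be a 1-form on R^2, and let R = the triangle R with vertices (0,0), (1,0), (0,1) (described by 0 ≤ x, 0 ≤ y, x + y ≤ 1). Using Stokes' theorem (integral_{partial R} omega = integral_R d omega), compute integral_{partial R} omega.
integral_(partial R) omega = 1/2

Stokes: integral_partial_R omega = integral_R d omega with d omega = (∂Q/∂x - ∂P/∂y) dx ∧ dy.
  ∂Q/∂x = 0
  ∂P/∂y = -3*x
  integrand = ∂Q/∂x - ∂P/∂y = 3*x.
Integrating over R: integral_0^1 integral_0^{1-x} (3*x) dy dx = 1/2.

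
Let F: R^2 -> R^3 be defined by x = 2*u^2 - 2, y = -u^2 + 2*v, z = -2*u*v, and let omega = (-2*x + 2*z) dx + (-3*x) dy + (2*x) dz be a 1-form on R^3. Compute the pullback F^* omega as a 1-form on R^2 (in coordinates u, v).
F^* omega = (-4*u^3 - 24*u^2*v + 4*u + 8*v) du + (-8*u^3 - 12*u^2 + 8*u + 12) dv

Using F^*(f dg) = (f ∘ F) d(g ∘ F), substitute each coordinate x_i by F_i(u, v) in f_i, and replace dx_i by d F_i = (∂F_i/∂u) du + (∂F_i/∂v) dv.
  For the x component: f_1(F) = -4*u^2 - 4*u*v + 4; d F_1 = (4*u) du + (0) dv
  For the y component: f_2(F) = 6 - 6*u^2; d F_2 = (-2*u) du + (2) dv
  For the z component: f_3(F) = 4*u^2 - 4; d F_3 = (-2*v) du + (-2*u) dv
Combining and collecting du, dv coefficients:
  coeff of du: -4*u^3 - 24*u^2*v + 4*u + 8*v
  coeff of dv: -8*u^3 - 12*u^2 + 8*u + 12
F^* omega = (-4*u^3 - 24*u^2*v + 4*u + 8*v) du + (-8*u^3 - 12*u^2 + 8*u + 12) dv.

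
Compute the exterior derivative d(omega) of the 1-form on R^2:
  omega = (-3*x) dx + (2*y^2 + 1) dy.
d(omega) = 0

For a 1-form omega = sum_i f_i dx_i, the exterior derivative is
  d(omega) = sum_{i < j} (∂f_j/∂x_i - ∂f_i/∂x_j) dx_i ∧ dx_j.

Assembling: d(omega) = 0.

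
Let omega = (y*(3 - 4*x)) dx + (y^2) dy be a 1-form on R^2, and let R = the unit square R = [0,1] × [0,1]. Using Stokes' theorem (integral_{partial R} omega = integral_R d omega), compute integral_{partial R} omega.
integral_(partial R) omega = -1

Stokes: integral_partial_R omega = integral_R d omega with d omega = (∂Q/∂x - ∂P/∂y) dx ∧ dy.
  ∂Q/∂x = 0
  ∂P/∂y = 3 - 4*x
  integrand = ∂Q/∂x - ∂P/∂y = 4*x - 3.
Integrating over R: integral_0^1 integral_0^1 (4*x - 3) dx dy = -1.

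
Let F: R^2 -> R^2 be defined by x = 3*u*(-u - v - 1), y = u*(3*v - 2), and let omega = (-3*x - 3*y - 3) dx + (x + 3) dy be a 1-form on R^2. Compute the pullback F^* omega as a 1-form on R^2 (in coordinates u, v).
F^* omega = (-54*u^3 - 36*u^2*v - 111*u^2 - 9*u*v^2 - 48*u*v - 21*u + 18*v + 3) du + (9*u*(-4*u^2 - u*v - 6*u + 2)) dv

Using F^*(f dg) = (f ∘ F) d(g ∘ F), substitute each coordinate x_i by F_i(u, v) in f_i, and replace dx_i by d F_i = (∂F_i/∂u) du + (∂F_i/∂v) dv.
  For the x component: f_1(F) = 9*u^2 + 15*u - 3; d F_1 = (-6*u - 3*v - 3) du + (-3*u) dv
  For the y component: f_2(F) = -3*u^2 - 3*u*v - 3*u + 3; d F_2 = (3*v - 2) du + (3*u) dv
Combining and collecting du, dv coefficients:
  coeff of du: -54*u^3 - 36*u^2*v - 111*u^2 - 9*u*v^2 - 48*u*v - 21*u + 18*v + 3
  coeff of dv: 9*u*(-4*u^2 - u*v - 6*u + 2)
F^* omega = (-54*u^3 - 36*u^2*v - 111*u^2 - 9*u*v^2 - 48*u*v - 21*u + 18*v + 3) du + (9*u*(-4*u^2 - u*v - 6*u + 2)) dv.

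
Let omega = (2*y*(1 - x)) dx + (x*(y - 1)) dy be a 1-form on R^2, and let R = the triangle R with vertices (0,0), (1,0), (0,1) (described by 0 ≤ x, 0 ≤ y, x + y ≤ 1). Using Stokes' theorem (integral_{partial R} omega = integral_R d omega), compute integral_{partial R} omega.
integral_(partial R) omega = -1

Stokes: integral_partial_R omega = integral_R d omega with d omega = (∂Q/∂x - ∂P/∂y) dx ∧ dy.
  ∂Q/∂x = y - 1
  ∂P/∂y = 2 - 2*x
  integrand = ∂Q/∂x - ∂P/∂y = 2*x + y - 3.
Integrating over R: integral_0^1 integral_0^{1-x} (2*x + y - 3) dy dx = -1.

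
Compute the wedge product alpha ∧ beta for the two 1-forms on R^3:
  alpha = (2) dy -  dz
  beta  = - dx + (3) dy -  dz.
alpha ∧ beta = (2) dx ∧ dy + (1) dy ∧ dz + (-1) dx ∧ dz

Distribute the wedge, using dx_i ∧ dx_j = -dx_j ∧ dx_i and dx_i ∧ dx_i = 0. For each pair (i, j) with i < j, the coefficient of dx_i ∧ dx_j in alpha ∧ beta is (alpha_i * beta_j - alpha_j * beta_i). Collecting: alpha ∧ beta = (2) dx ∧ dy + (1) dy ∧ dz + (-1) dx ∧ dz.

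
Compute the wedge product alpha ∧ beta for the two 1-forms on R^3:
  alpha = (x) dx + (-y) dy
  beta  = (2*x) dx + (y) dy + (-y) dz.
alpha ∧ beta = (3*x*y) dx ∧ dy + (-x*y) dx ∧ dz + (y^2) dy ∧ dz

Distribute the wedge, using dx_i ∧ dx_j = -dx_j ∧ dx_i and dx_i ∧ dx_i = 0. For each pair (i, j) with i < j, the coefficient of dx_i ∧ dx_j in alpha ∧ beta is (alpha_i * beta_j - alpha_j * beta_i). Collecting: alpha ∧ beta = (3*x*y) dx ∧ dy + (-x*y) dx ∧ dz + (y^2) dy ∧ dz.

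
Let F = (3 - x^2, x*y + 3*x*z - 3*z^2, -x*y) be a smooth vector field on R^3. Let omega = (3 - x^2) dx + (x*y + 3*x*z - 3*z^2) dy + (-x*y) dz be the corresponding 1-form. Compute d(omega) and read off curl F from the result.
d(omega) = (-4*x + 6*z) dy ∧ dz + (y) dz ∧ dx + (y + 3*z) dx ∧ dy; curl F = (-4*x + 6*z, y, y + 3*z)

d omega = sum_{i<j} (∂f_j/∂x_i - ∂f_i/∂x_j) dx_i ∧ dx_j. Under the identification (dy ∧ dz, dz ∧ dx, dx ∧ dy) ↔ (e_x, e_y, e_z), the coefficients are exactly the components of curl F. Compute:
  ∂R/∂y - ∂Q/∂z = (-x) - (3*x - 6*z) = -4*x + 6*z
  ∂P/∂z - ∂R/∂x = (0) - (-y) = y
  ∂Q/∂x - ∂P/∂y = (y + 3*z) - (0) = y + 3*z.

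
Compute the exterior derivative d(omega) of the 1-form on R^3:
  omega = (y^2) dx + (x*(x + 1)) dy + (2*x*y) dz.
d(omega) = (2*x - 2*y + 1) dx ∧ dy + (2*y) dx ∧ dz + (2*x) dy ∧ dz

For a 1-form omega = sum_i f_i dx_i, the exterior derivative is
  d(omega) = sum_{i < j} (∂f_j/∂x_i - ∂f_i/∂x_j) dx_i ∧ dx_j.
  coefficient of dx ∧ dy: ∂f_2/∂x - ∂f_1/∂y = ∂(x*(x + 1))/∂x - ∂(y^2)/∂y = 2*x - 2*y + 1
  coefficient of dx ∧ dz: ∂f_3/∂x - ∂f_1/∂z = ∂(2*x*y)/∂x - ∂(y^2)/∂z = 2*y
  coefficient of dy ∧ dz: ∂f_3/∂y - ∂f_2/∂z = ∂(2*x*y)/∂y - ∂(x*(x + 1))/∂z = 2*x
Assembling: d(omega) = (2*x - 2*y + 1) dx ∧ dy + (2*y) dx ∧ dz + (2*x) dy ∧ dz.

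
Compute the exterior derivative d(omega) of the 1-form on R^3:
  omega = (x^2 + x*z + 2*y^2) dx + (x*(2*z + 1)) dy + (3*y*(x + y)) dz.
d(omega) = (-4*y + 2*z + 1) dx ∧ dy + (-x + 3*y) dx ∧ dz + (x + 6*y) dy ∧ dz

For a 1-form omega = sum_i f_i dx_i, the exterior derivative is
  d(omega) = sum_{i < j} (∂f_j/∂x_i - ∂f_i/∂x_j) dx_i ∧ dx_j.
  coefficient of dx ∧ dy: ∂f_2/∂x - ∂f_1/∂y = ∂(x*(2*z + 1))/∂x - ∂(x^2 + x*z + 2*y^2)/∂y = -4*y + 2*z + 1
  coefficient of dx ∧ dz: ∂f_3/∂x - ∂f_1/∂z = ∂(3*y*(x + y))/∂x - ∂(x^2 + x*z + 2*y^2)/∂z = -x + 3*y
  coefficient of dy ∧ dz: ∂f_3/∂y - ∂f_2/∂z = ∂(3*y*(x + y))/∂y - ∂(x*(2*z + 1))/∂z = x + 6*y
Assembling: d(omega) = (-4*y + 2*z + 1) dx ∧ dy + (-x + 3*y) dx ∧ dz + (x + 6*y) dy ∧ dz.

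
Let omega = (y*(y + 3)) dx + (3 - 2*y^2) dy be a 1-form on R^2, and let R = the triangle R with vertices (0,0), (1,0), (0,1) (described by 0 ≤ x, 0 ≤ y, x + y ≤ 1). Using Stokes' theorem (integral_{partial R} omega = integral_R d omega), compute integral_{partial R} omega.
integral_(partial R) omega = -11/6

Stokes: integral_partial_R omega = integral_R d omega with d omega = (∂Q/∂x - ∂P/∂y) dx ∧ dy.
  ∂Q/∂x = 0
  ∂P/∂y = 2*y + 3
  integrand = ∂Q/∂x - ∂P/∂y = -2*y - 3.
Integrating over R: integral_0^1 integral_0^{1-x} (-2*y - 3) dy dx = -11/6.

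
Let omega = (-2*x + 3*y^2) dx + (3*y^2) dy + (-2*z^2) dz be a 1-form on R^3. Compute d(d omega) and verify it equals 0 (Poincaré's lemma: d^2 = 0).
d(d omega) = 0

Step 1: d omega = sum_{i<j} (∂f_j/∂x_i - ∂f_i/∂x_j) dx_i ∧ dx_j:
  coeff of dx ∧ dy: -6*y
  coeff of dx ∧ dz: 0
  coeff of dy ∧ dz: 0
Step 2: Apply d again to each 2-form coefficient. The only possible 3-form in R^3 is dx ∧ dy ∧ dz, with coefficient
  ∂(coeff of dy∧dz)/∂x - ∂(coeff of dx∧dz)/∂y + ∂(coeff of dx∧dy)/∂z
  = ∂/∂x (0) - ∂/∂y (0) + ∂/∂z (-6*y).
Each of these terms simplifies to sums of mixed partials that cancel in pairs. The result is 0 (by equality of mixed partials for smooth functions — Schwarz / Clairaut).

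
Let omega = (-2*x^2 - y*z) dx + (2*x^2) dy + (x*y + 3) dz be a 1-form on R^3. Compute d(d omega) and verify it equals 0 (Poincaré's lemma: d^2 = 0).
d(d omega) = 0

Step 1: d omega = sum_{i<j} (∂f_j/∂x_i - ∂f_i/∂x_j) dx_i ∧ dx_j:
  coeff of dx ∧ dy: 4*x + z
  coeff of dx ∧ dz: 2*y
  coeff of dy ∧ dz: x
Step 2: Apply d again to each 2-form coefficient. The only possible 3-form in R^3 is dx ∧ dy ∧ dz, with coefficient
  ∂(coeff of dy∧dz)/∂x - ∂(coeff of dx∧dz)/∂y + ∂(coeff of dx∧dy)/∂z
  = ∂/∂x (x) - ∂/∂y (2*y) + ∂/∂z (4*x + z).
Each of these terms simplifies to sums of mixed partials that cancel in pairs. The result is 0 (by equality of mixed partials for smooth functions — Schwarz / Clairaut).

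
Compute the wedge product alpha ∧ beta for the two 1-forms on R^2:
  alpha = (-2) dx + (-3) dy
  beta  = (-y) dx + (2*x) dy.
alpha ∧ beta = (-4*x - 3*y) dx ∧ dy

Distribute the wedge, using dx_i ∧ dx_j = -dx_j ∧ dx_i and dx_i ∧ dx_i = 0. For each pair (i, j) with i < j, the coefficient of dx_i ∧ dx_j in alpha ∧ beta is (alpha_i * beta_j - alpha_j * beta_i). Collecting: alpha ∧ beta = (-4*x - 3*y) dx ∧ dy.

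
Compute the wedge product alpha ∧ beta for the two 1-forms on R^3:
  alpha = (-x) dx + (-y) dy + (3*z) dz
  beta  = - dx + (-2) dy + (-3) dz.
alpha ∧ beta = (2*x - y) dx ∧ dy + (3*x + 3*z) dx ∧ dz + (3*y + 6*z) dy ∧ dz

Distribute the wedge, using dx_i ∧ dx_j = -dx_j ∧ dx_i and dx_i ∧ dx_i = 0. For each pair (i, j) with i < j, the coefficient of dx_i ∧ dx_j in alpha ∧ beta is (alpha_i * beta_j - alpha_j * beta_i). Collecting: alpha ∧ beta = (2*x - y) dx ∧ dy + (3*x + 3*z) dx ∧ dz + (3*y + 6*z) dy ∧ dz.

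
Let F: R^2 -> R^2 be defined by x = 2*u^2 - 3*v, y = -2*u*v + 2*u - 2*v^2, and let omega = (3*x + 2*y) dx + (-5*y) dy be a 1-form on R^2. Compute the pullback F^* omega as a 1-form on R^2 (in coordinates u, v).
F^* omega = (24*u^3 - 16*u^2*v + 16*u^2 - 36*u*v^2 + 4*u*v - 20*u - 20*v^3 + 20*v^2) du + (-20*u^2*v + 2*u^2 - 60*u*v^2 + 52*u*v - 12*u - 40*v^3 + 12*v^2 + 27*v) dv

Using F^*(f dg) = (f ∘ F) d(g ∘ F), substitute each coordinate x_i by F_i(u, v) in f_i, and replace dx_i by d F_i = (∂F_i/∂u) du + (∂F_i/∂v) dv.
  For the x component: f_1(F) = 6*u^2 - 4*u*v + 4*u - 4*v^2 - 9*v; d F_1 = (4*u) du + (-3) dv
  For the y component: f_2(F) = 10*u*v - 10*u + 10*v^2; d F_2 = (2 - 2*v) du + (-2*u - 4*v) dv
Combining and collecting du, dv coefficients:
  coeff of du: 24*u^3 - 16*u^2*v + 16*u^2 - 36*u*v^2 + 4*u*v - 20*u - 20*v^3 + 20*v^2
  coeff of dv: -20*u^2*v + 2*u^2 - 60*u*v^2 + 52*u*v - 12*u - 40*v^3 + 12*v^2 + 27*v
F^* omega = (24*u^3 - 16*u^2*v + 16*u^2 - 36*u*v^2 + 4*u*v - 20*u - 20*v^3 + 20*v^2) du + (-20*u^2*v + 2*u^2 - 60*u*v^2 + 52*u*v - 12*u - 40*v^3 + 12*v^2 + 27*v) dv.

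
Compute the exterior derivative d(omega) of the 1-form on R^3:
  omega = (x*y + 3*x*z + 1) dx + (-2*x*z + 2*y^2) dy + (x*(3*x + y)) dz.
d(omega) = (-x - 2*z) dx ∧ dy + (3*x + y) dx ∧ dz + (3*x) dy ∧ dz

For a 1-form omega = sum_i f_i dx_i, the exterior derivative is
  d(omega) = sum_{i < j} (∂f_j/∂x_i - ∂f_i/∂x_j) dx_i ∧ dx_j.
  coefficient of dx ∧ dy: ∂f_2/∂x - ∂f_1/∂y = ∂(-2*x*z + 2*y^2)/∂x - ∂(x*y + 3*x*z + 1)/∂y = -x - 2*z
  coefficient of dx ∧ dz: ∂f_3/∂x - ∂f_1/∂z = ∂(x*(3*x + y))/∂x - ∂(x*y + 3*x*z + 1)/∂z = 3*x + y
  coefficient of dy ∧ dz: ∂f_3/∂y - ∂f_2/∂z = ∂(x*(3*x + y))/∂y - ∂(-2*x*z + 2*y^2)/∂z = 3*x
Assembling: d(omega) = (-x - 2*z) dx ∧ dy + (3*x + y) dx ∧ dz + (3*x) dy ∧ dz.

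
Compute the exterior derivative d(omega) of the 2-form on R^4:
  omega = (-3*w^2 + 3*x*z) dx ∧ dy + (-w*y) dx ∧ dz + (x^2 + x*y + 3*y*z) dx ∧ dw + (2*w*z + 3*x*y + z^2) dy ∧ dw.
d(omega) = (w + 3*x) dx ∧ dy ∧ dz + (-6*w - x + 3*y - 3*z) dx ∧ dy ∧ dw + (-4*y) dx ∧ dz ∧ dw + (-2*w - 2*z) dy ∧ dz ∧ dw

For a 2-form omega = sum_{i<j} g_{ij} dx_i ∧ dx_j, the exterior derivative is
  d(omega) = sum_{i<j} d(g_{ij}) ∧ dx_i ∧ dx_j = sum_{i<j, k} (∂g_{ij}/∂x_k) dx_k ∧ dx_i ∧ dx_j.
Expand each term, using dx_k ∧ dx_i ∧ dx_j = sgn(permutation) dx_{(a)} ∧ dx_{(b)} ∧ dx_{(c)} with (a < b < c) sorted:
  d(-3*w^2 + 3*x*z) includes (∂/∂z)(-3*w^2 + 3*x*z) dz = (3*x) dz, which multiplied by dx ∧ dy gives (3*x) dx ∧ dy ∧ dz
  d(-3*w^2 + 3*x*z) includes (∂/∂w)(-3*w^2 + 3*x*z) dw = (-6*w) dw, which multiplied by dx ∧ dy gives (-6*w) dx ∧ dy ∧ dw
  d(-w*y) includes (∂/∂y)(-w*y) dy = (-w) dy, which multiplied by dx ∧ dz gives (w) dx ∧ dy ∧ dz
  d(-w*y) includes (∂/∂w)(-w*y) dw = (-y) dw, which multiplied by dx ∧ dz gives (-y) dx ∧ dz ∧ dw
  d(x^2 + x*y + 3*y*z) includes (∂/∂y)(x^2 + x*y + 3*y*z) dy = (x + 3*z) dy, which multiplied by dx ∧ dw gives (-x - 3*z) dx ∧ dy ∧ dw
  d(x^2 + x*y + 3*y*z) includes (∂/∂z)(x^2 + x*y + 3*y*z) dz = (3*y) dz, which multiplied by dx ∧ dw gives (-3*y) dx ∧ dz ∧ dw
  d(2*w*z + 3*x*y + z^2) includes (∂/∂x)(2*w*z + 3*x*y + z^2) dx = (3*y) dx, which multiplied by dy ∧ dw gives (3*y) dx ∧ dy ∧ dw
  d(2*w*z + 3*x*y + z^2) includes (∂/∂z)(2*w*z + 3*x*y + z^2) dz = (2*w + 2*z) dz, which multiplied by dy ∧ dw gives (-2*w - 2*z) dy ∧ dz ∧ dw
Collecting like 3-forms: d(omega) = (w + 3*x) dx ∧ dy ∧ dz + (-6*w - x + 3*y - 3*z) dx ∧ dy ∧ dw + (-4*y) dx ∧ dz ∧ dw + (-2*w - 2*z) dy ∧ dz ∧ dw.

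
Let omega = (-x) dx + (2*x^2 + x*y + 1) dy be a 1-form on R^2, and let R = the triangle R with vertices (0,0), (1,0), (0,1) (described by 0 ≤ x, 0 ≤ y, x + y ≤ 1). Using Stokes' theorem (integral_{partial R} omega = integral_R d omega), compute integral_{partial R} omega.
integral_(partial R) omega = 5/6

Stokes: integral_partial_R omega = integral_R d omega with d omega = (∂Q/∂x - ∂P/∂y) dx ∧ dy.
  ∂Q/∂x = 4*x + y
  ∂P/∂y = 0
  integrand = ∂Q/∂x - ∂P/∂y = 4*x + y.
Integrating over R: integral_0^1 integral_0^{1-x} (4*x + y) dy dx = 5/6.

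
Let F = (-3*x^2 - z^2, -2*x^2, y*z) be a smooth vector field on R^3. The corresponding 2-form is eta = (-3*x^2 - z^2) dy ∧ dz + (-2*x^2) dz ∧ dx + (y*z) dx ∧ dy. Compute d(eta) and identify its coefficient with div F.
d(eta) = (-6*x + y) dx ∧ dy ∧ dz; div F = -6*x + y

For a 2-form in R^3 of the form above, applying d gives a 3-form with coefficient ∂P/∂x + ∂Q/∂y + ∂R/∂z:
  ∂P/∂x = -6*x
  ∂Q/∂y = 0
  ∂R/∂z = y
Sum = -6*x + y, which is exactly div F.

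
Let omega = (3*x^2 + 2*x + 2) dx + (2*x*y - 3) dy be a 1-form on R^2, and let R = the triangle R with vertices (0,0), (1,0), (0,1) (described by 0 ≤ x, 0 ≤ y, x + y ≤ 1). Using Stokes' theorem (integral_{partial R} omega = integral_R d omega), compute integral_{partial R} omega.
integral_(partial R) omega = 1/3

Stokes: integral_partial_R omega = integral_R d omega with d omega = (∂Q/∂x - ∂P/∂y) dx ∧ dy.
  ∂Q/∂x = 2*y
  ∂P/∂y = 0
  integrand = ∂Q/∂x - ∂P/∂y = 2*y.
Integrating over R: integral_0^1 integral_0^{1-x} (2*y) dy dx = 1/3.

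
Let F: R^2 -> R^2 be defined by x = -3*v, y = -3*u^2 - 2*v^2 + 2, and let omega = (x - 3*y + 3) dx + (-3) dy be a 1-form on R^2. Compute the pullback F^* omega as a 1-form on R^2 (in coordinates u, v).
F^* omega = (18*u) du + (-27*u^2 - 18*v^2 + 21*v + 9) dv

Using F^*(f dg) = (f ∘ F) d(g ∘ F), substitute each coordinate x_i by F_i(u, v) in f_i, and replace dx_i by d F_i = (∂F_i/∂u) du + (∂F_i/∂v) dv.
  For the x component: f_1(F) = 9*u^2 + 6*v^2 - 3*v - 3; d F_1 = (0) du + (-3) dv
  For the y component: f_2(F) = -3; d F_2 = (-6*u) du + (-4*v) dv
Combining and collecting du, dv coefficients:
  coeff of du: 18*u
  coeff of dv: -27*u^2 - 18*v^2 + 21*v + 9
F^* omega = (18*u) du + (-27*u^2 - 18*v^2 + 21*v + 9) dv.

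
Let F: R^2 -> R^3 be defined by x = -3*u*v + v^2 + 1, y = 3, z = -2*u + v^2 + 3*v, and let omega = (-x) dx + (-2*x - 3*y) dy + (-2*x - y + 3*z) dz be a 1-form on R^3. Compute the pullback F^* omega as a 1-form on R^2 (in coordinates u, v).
F^* omega = (-9*u*v^2 - 12*u*v + 12*u + 3*v^3 - 2*v^2 - 15*v + 10) du + (-9*u^2*v + 21*u*v^2 + 6*u*v - 15*u + 21*v^2 + 15*v - 15) dv

Using F^*(f dg) = (f ∘ F) d(g ∘ F), substitute each coordinate x_i by F_i(u, v) in f_i, and replace dx_i by d F_i = (∂F_i/∂u) du + (∂F_i/∂v) dv.
  For the x component: f_1(F) = 3*u*v - v^2 - 1; d F_1 = (-3*v) du + (-3*u + 2*v) dv
  For the y component: f_2(F) = 6*u*v - 2*v^2 - 11; d F_2 = (0) du + (0) dv
  For the z component: f_3(F) = 6*u*v - 6*u + v^2 + 9*v - 5; d F_3 = (-2) du + (2*v + 3) dv
Combining and collecting du, dv coefficients:
  coeff of du: -9*u*v^2 - 12*u*v + 12*u + 3*v^3 - 2*v^2 - 15*v + 10
  coeff of dv: -9*u^2*v + 21*u*v^2 + 6*u*v - 15*u + 21*v^2 + 15*v - 15
F^* omega = (-9*u*v^2 - 12*u*v + 12*u + 3*v^3 - 2*v^2 - 15*v + 10) du + (-9*u^2*v + 21*u*v^2 + 6*u*v - 15*u + 21*v^2 + 15*v - 15) dv.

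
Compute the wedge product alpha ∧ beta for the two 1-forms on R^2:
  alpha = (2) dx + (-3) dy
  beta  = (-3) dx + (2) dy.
alpha ∧ beta = (-5) dx ∧ dy

Distribute the wedge, using dx_i ∧ dx_j = -dx_j ∧ dx_i and dx_i ∧ dx_i = 0. For each pair (i, j) with i < j, the coefficient of dx_i ∧ dx_j in alpha ∧ beta is (alpha_i * beta_j - alpha_j * beta_i). Collecting: alpha ∧ beta = (-5) dx ∧ dy.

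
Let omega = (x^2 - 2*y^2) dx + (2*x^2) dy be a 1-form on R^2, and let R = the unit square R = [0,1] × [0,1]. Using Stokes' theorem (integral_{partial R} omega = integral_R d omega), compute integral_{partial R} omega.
integral_(partial R) omega = 4

Stokes: integral_partial_R omega = integral_R d omega with d omega = (∂Q/∂x - ∂P/∂y) dx ∧ dy.
  ∂Q/∂x = 4*x
  ∂P/∂y = -4*y
  integrand = ∂Q/∂x - ∂P/∂y = 4*x + 4*y.
Integrating over R: integral_0^1 integral_0^1 (4*x + 4*y) dx dy = 4.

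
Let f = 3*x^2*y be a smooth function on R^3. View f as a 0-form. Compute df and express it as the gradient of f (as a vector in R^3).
df = (6*x*y) dx + (3*x^2) dy + (0) dz; grad f = (6*x*y, 3*x^2, 0)

For a 0-form f, d f = (∂f/∂x) dx + (∂f/∂y) dy + (∂f/∂z) dz. The components of the vector representation are exactly the entries of grad f in Cartesian coordinates:
  ∂f/∂x = 6*x*y
  ∂f/∂y = 3*x^2
  ∂f/∂z = 0.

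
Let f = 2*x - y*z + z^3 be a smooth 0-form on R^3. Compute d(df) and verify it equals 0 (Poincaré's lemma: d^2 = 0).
d(df) = 0

Step 1: df = sum_i (∂f/∂x_i) dx_i = (2) dx + (-z) dy + (-y + 3*z^2) dz.
Step 2: Apply d again. Using the 1-form formula, the coefficient of dx ∧ dy in d(df) is ∂^2 f/∂x ∂y - ∂^2 f/∂y ∂x = (0) - (0) = 0 (equality of mixed partials for smooth f).
Similarly for dx ∧ dz and dy ∧ dz — all coefficients vanish. So d(df) = 0.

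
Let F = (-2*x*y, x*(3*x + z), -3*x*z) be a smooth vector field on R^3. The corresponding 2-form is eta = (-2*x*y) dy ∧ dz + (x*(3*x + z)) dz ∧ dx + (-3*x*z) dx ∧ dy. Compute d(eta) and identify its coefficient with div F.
d(eta) = (-3*x - 2*y) dx ∧ dy ∧ dz; div F = -3*x - 2*y

For a 2-form in R^3 of the form above, applying d gives a 3-form with coefficient ∂P/∂x + ∂Q/∂y + ∂R/∂z:
  ∂P/∂x = -2*y
  ∂Q/∂y = 0
  ∂R/∂z = -3*x
Sum = -3*x - 2*y, which is exactly div F.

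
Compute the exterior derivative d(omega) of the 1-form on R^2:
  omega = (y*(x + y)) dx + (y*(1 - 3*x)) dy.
d(omega) = (-x - 5*y) dx ∧ dy

For a 1-form omega = sum_i f_i dx_i, the exterior derivative is
  d(omega) = sum_{i < j} (∂f_j/∂x_i - ∂f_i/∂x_j) dx_i ∧ dx_j.
  coefficient of dx ∧ dy: ∂f_2/∂x - ∂f_1/∂y = ∂(y*(1 - 3*x))/∂x - ∂(y*(x + y))/∂y = -x - 5*y
Assembling: d(omega) = (-x - 5*y) dx ∧ dy.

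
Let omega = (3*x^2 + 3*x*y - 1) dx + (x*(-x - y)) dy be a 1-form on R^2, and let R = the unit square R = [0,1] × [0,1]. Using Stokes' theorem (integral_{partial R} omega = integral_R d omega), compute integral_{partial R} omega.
integral_(partial R) omega = -3

Stokes: integral_partial_R omega = integral_R d omega with d omega = (∂Q/∂x - ∂P/∂y) dx ∧ dy.
  ∂Q/∂x = -2*x - y
  ∂P/∂y = 3*x
  integrand = ∂Q/∂x - ∂P/∂y = -5*x - y.
Integrating over R: integral_0^1 integral_0^1 (-5*x - y) dx dy = -3.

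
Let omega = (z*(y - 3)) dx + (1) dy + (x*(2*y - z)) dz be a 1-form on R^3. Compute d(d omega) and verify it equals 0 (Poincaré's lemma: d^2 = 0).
d(d omega) = 0

Step 1: d omega = sum_{i<j} (∂f_j/∂x_i - ∂f_i/∂x_j) dx_i ∧ dx_j:
  coeff of dx ∧ dy: -z
  coeff of dx ∧ dz: y - z + 3
  coeff of dy ∧ dz: 2*x
Step 2: Apply d again to each 2-form coefficient. The only possible 3-form in R^3 is dx ∧ dy ∧ dz, with coefficient
  ∂(coeff of dy∧dz)/∂x - ∂(coeff of dx∧dz)/∂y + ∂(coeff of dx∧dy)/∂z
  = ∂/∂x (2*x) - ∂/∂y (y - z + 3) + ∂/∂z (-z).
Each of these terms simplifies to sums of mixed partials that cancel in pairs. The result is 0 (by equality of mixed partials for smooth functions — Schwarz / Clairaut).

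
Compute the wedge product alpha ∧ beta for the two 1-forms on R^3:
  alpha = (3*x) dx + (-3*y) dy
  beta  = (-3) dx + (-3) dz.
alpha ∧ beta = (-9*x) dx ∧ dz + (-9*y) dx ∧ dy + (9*y) dy ∧ dz

Distribute the wedge, using dx_i ∧ dx_j = -dx_j ∧ dx_i and dx_i ∧ dx_i = 0. For each pair (i, j) with i < j, the coefficient of dx_i ∧ dx_j in alpha ∧ beta is (alpha_i * beta_j - alpha_j * beta_i). Collecting: alpha ∧ beta = (-9*x) dx ∧ dz + (-9*y) dx ∧ dy + (9*y) dy ∧ dz.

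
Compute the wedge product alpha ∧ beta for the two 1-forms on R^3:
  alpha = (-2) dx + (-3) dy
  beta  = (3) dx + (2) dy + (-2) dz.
alpha ∧ beta = (5) dx ∧ dy + (4) dx ∧ dz + (6) dy ∧ dz

Distribute the wedge, using dx_i ∧ dx_j = -dx_j ∧ dx_i and dx_i ∧ dx_i = 0. For each pair (i, j) with i < j, the coefficient of dx_i ∧ dx_j in alpha ∧ beta is (alpha_i * beta_j - alpha_j * beta_i). Collecting: alpha ∧ beta = (5) dx ∧ dy + (4) dx ∧ dz + (6) dy ∧ dz.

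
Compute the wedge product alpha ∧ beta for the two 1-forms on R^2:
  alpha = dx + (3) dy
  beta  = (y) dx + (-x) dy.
alpha ∧ beta = (-x - 3*y) dx ∧ dy

Distribute the wedge, using dx_i ∧ dx_j = -dx_j ∧ dx_i and dx_i ∧ dx_i = 0. For each pair (i, j) with i < j, the coefficient of dx_i ∧ dx_j in alpha ∧ beta is (alpha_i * beta_j - alpha_j * beta_i). Collecting: alpha ∧ beta = (-x - 3*y) dx ∧ dy.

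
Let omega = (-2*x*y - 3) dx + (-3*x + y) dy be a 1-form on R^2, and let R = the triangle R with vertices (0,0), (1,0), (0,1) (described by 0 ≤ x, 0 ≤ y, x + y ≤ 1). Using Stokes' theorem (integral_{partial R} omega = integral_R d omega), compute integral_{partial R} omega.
integral_(partial R) omega = -7/6

Stokes: integral_partial_R omega = integral_R d omega with d omega = (∂Q/∂x - ∂P/∂y) dx ∧ dy.
  ∂Q/∂x = -3
  ∂P/∂y = -2*x
  integrand = ∂Q/∂x - ∂P/∂y = 2*x - 3.
Integrating over R: integral_0^1 integral_0^{1-x} (2*x - 3) dy dx = -7/6.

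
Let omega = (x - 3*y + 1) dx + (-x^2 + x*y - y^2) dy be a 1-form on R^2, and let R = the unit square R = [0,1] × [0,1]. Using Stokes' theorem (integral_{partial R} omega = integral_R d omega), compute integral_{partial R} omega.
integral_(partial R) omega = 5/2

Stokes: integral_partial_R omega = integral_R d omega with d omega = (∂Q/∂x - ∂P/∂y) dx ∧ dy.
  ∂Q/∂x = -2*x + y
  ∂P/∂y = -3
  integrand = ∂Q/∂x - ∂P/∂y = -2*x + y + 3.
Integrating over R: integral_0^1 integral_0^1 (-2*x + y + 3) dx dy = 5/2.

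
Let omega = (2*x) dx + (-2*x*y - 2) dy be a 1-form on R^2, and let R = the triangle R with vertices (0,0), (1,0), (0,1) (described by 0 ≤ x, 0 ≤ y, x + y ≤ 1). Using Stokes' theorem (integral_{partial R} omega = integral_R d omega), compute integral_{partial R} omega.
integral_(partial R) omega = -1/3

Stokes: integral_partial_R omega = integral_R d omega with d omega = (∂Q/∂x - ∂P/∂y) dx ∧ dy.
  ∂Q/∂x = -2*y
  ∂P/∂y = 0
  integrand = ∂Q/∂x - ∂P/∂y = -2*y.
Integrating over R: integral_0^1 integral_0^{1-x} (-2*y) dy dx = -1/3.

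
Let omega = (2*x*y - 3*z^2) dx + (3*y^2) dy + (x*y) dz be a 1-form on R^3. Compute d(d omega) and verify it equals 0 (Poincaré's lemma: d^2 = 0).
d(d omega) = 0

Step 1: d omega = sum_{i<j} (∂f_j/∂x_i - ∂f_i/∂x_j) dx_i ∧ dx_j:
  coeff of dx ∧ dy: -2*x
  coeff of dx ∧ dz: y + 6*z
  coeff of dy ∧ dz: x
Step 2: Apply d again to each 2-form coefficient. The only possible 3-form in R^3 is dx ∧ dy ∧ dz, with coefficient
  ∂(coeff of dy∧dz)/∂x - ∂(coeff of dx∧dz)/∂y + ∂(coeff of dx∧dy)/∂z
  = ∂/∂x (x) - ∂/∂y (y + 6*z) + ∂/∂z (-2*x).
Each of these terms simplifies to sums of mixed partials that cancel in pairs. The result is 0 (by equality of mixed partials for smooth functions — Schwarz / Clairaut).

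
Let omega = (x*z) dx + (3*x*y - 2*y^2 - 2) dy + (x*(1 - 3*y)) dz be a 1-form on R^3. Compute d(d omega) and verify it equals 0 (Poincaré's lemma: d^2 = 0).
d(d omega) = 0

Step 1: d omega = sum_{i<j} (∂f_j/∂x_i - ∂f_i/∂x_j) dx_i ∧ dx_j:
  coeff of dx ∧ dy: 3*y
  coeff of dx ∧ dz: -x - 3*y + 1
  coeff of dy ∧ dz: -3*x
Step 2: Apply d again to each 2-form coefficient. The only possible 3-form in R^3 is dx ∧ dy ∧ dz, with coefficient
  ∂(coeff of dy∧dz)/∂x - ∂(coeff of dx∧dz)/∂y + ∂(coeff of dx∧dy)/∂z
  = ∂/∂x (-3*x) - ∂/∂y (-x - 3*y + 1) + ∂/∂z (3*y).
Each of these terms simplifies to sums of mixed partials that cancel in pairs. The result is 0 (by equality of mixed partials for smooth functions — Schwarz / Clairaut).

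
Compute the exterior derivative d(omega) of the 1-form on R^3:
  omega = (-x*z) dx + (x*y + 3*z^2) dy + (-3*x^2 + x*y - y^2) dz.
d(omega) = (y) dx ∧ dy + (-5*x + y) dx ∧ dz + (x - 2*y - 6*z) dy ∧ dz

For a 1-form omega = sum_i f_i dx_i, the exterior derivative is
  d(omega) = sum_{i < j} (∂f_j/∂x_i - ∂f_i/∂x_j) dx_i ∧ dx_j.
  coefficient of dx ∧ dy: ∂f_2/∂x - ∂f_1/∂y = ∂(x*y + 3*z^2)/∂x - ∂(-x*z)/∂y = y
  coefficient of dx ∧ dz: ∂f_3/∂x - ∂f_1/∂z = ∂(-3*x^2 + x*y - y^2)/∂x - ∂(-x*z)/∂z = -5*x + y
  coefficient of dy ∧ dz: ∂f_3/∂y - ∂f_2/∂z = ∂(-3*x^2 + x*y - y^2)/∂y - ∂(x*y + 3*z^2)/∂z = x - 2*y - 6*z
Assembling: d(omega) = (y) dx ∧ dy + (-5*x + y) dx ∧ dz + (x - 2*y - 6*z) dy ∧ dz.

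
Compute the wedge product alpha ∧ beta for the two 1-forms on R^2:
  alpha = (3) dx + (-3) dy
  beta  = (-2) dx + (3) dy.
alpha ∧ beta = (3) dx ∧ dy

Distribute the wedge, using dx_i ∧ dx_j = -dx_j ∧ dx_i and dx_i ∧ dx_i = 0. For each pair (i, j) with i < j, the coefficient of dx_i ∧ dx_j in alpha ∧ beta is (alpha_i * beta_j - alpha_j * beta_i). Collecting: alpha ∧ beta = (3) dx ∧ dy.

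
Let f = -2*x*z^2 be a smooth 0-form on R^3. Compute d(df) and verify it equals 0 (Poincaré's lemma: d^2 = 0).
d(df) = 0

Step 1: df = sum_i (∂f/∂x_i) dx_i = (-2*z^2) dx + (0) dy + (-4*x*z) dz.
Step 2: Apply d again. Using the 1-form formula, the coefficient of dx ∧ dy in d(df) is ∂^2 f/∂x ∂y - ∂^2 f/∂y ∂x = (0) - (0) = 0 (equality of mixed partials for smooth f).
Similarly for dx ∧ dz and dy ∧ dz — all coefficients vanish. So d(df) = 0.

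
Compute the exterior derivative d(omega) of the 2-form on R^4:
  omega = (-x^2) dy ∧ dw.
d(omega) = (-2*x) dx ∧ dy ∧ dw

For a 2-form omega = sum_{i<j} g_{ij} dx_i ∧ dx_j, the exterior derivative is
  d(omega) = sum_{i<j} d(g_{ij}) ∧ dx_i ∧ dx_j = sum_{i<j, k} (∂g_{ij}/∂x_k) dx_k ∧ dx_i ∧ dx_j.
Expand each term, using dx_k ∧ dx_i ∧ dx_j = sgn(permutation) dx_{(a)} ∧ dx_{(b)} ∧ dx_{(c)} with (a < b < c) sorted:
  d(-x^2) includes (∂/∂x)(-x^2) dx = (-2*x) dx, which multiplied by dy ∧ dw gives (-2*x) dx ∧ dy ∧ dw
Collecting like 3-forms: d(omega) = (-2*x) dx ∧ dy ∧ dw.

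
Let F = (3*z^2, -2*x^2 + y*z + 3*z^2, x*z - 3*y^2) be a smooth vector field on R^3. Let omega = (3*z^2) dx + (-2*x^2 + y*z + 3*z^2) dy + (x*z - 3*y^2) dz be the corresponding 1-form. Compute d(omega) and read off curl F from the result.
d(omega) = (-7*y - 6*z) dy ∧ dz + (5*z) dz ∧ dx + (-4*x) dx ∧ dy; curl F = (-7*y - 6*z, 5*z, -4*x)

d omega = sum_{i<j} (∂f_j/∂x_i - ∂f_i/∂x_j) dx_i ∧ dx_j. Under the identification (dy ∧ dz, dz ∧ dx, dx ∧ dy) ↔ (e_x, e_y, e_z), the coefficients are exactly the components of curl F. Compute:
  ∂R/∂y - ∂Q/∂z = (-6*y) - (y + 6*z) = -7*y - 6*z
  ∂P/∂z - ∂R/∂x = (6*z) - (z) = 5*z
  ∂Q/∂x - ∂P/∂y = (-4*x) - (0) = -4*x.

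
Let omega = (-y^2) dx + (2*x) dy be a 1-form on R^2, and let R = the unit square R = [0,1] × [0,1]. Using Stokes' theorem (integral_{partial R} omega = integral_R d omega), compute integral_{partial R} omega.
integral_(partial R) omega = 3

Stokes: integral_partial_R omega = integral_R d omega with d omega = (∂Q/∂x - ∂P/∂y) dx ∧ dy.
  ∂Q/∂x = 2
  ∂P/∂y = -2*y
  integrand = ∂Q/∂x - ∂P/∂y = 2*y + 2.
Integrating over R: integral_0^1 integral_0^1 (2*y + 2) dx dy = 3.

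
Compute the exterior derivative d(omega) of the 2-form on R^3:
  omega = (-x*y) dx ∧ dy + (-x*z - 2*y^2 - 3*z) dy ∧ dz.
d(omega) = (-z) dx ∧ dy ∧ dz

For a 2-form omega = sum_{i<j} g_{ij} dx_i ∧ dx_j, the exterior derivative is
  d(omega) = sum_{i<j} d(g_{ij}) ∧ dx_i ∧ dx_j = sum_{i<j, k} (∂g_{ij}/∂x_k) dx_k ∧ dx_i ∧ dx_j.
Expand each term, using dx_k ∧ dx_i ∧ dx_j = sgn(permutation) dx_{(a)} ∧ dx_{(b)} ∧ dx_{(c)} with (a < b < c) sorted:
  d(-x*z - 2*y^2 - 3*z) includes (∂/∂x)(-x*z - 2*y^2 - 3*z) dx = (-z) dx, which multiplied by dy ∧ dz gives (-z) dx ∧ dy ∧ dz
Collecting like 3-forms: d(omega) = (-z) dx ∧ dy ∧ dz.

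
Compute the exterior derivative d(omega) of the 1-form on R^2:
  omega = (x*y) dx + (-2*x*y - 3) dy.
d(omega) = (-x - 2*y) dx ∧ dy

For a 1-form omega = sum_i f_i dx_i, the exterior derivative is
  d(omega) = sum_{i < j} (∂f_j/∂x_i - ∂f_i/∂x_j) dx_i ∧ dx_j.
  coefficient of dx ∧ dy: ∂f_2/∂x - ∂f_1/∂y = ∂(-2*x*y - 3)/∂x - ∂(x*y)/∂y = -x - 2*y
Assembling: d(omega) = (-x - 2*y) dx ∧ dy.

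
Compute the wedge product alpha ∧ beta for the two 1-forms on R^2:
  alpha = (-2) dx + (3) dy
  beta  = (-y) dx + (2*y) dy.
alpha ∧ beta = (-y) dx ∧ dy

Distribute the wedge, using dx_i ∧ dx_j = -dx_j ∧ dx_i and dx_i ∧ dx_i = 0. For each pair (i, j) with i < j, the coefficient of dx_i ∧ dx_j in alpha ∧ beta is (alpha_i * beta_j - alpha_j * beta_i). Collecting: alpha ∧ beta = (-y) dx ∧ dy.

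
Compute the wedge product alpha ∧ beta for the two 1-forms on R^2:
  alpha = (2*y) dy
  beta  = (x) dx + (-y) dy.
alpha ∧ beta = (-2*x*y) dx ∧ dy

Distribute the wedge, using dx_i ∧ dx_j = -dx_j ∧ dx_i and dx_i ∧ dx_i = 0. For each pair (i, j) with i < j, the coefficient of dx_i ∧ dx_j in alpha ∧ beta is (alpha_i * beta_j - alpha_j * beta_i). Collecting: alpha ∧ beta = (-2*x*y) dx ∧ dy.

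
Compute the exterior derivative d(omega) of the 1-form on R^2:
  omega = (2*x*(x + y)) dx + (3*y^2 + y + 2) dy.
d(omega) = (-2*x) dx ∧ dy

For a 1-form omega = sum_i f_i dx_i, the exterior derivative is
  d(omega) = sum_{i < j} (∂f_j/∂x_i - ∂f_i/∂x_j) dx_i ∧ dx_j.
  coefficient of dx ∧ dy: ∂f_2/∂x - ∂f_1/∂y = ∂(3*y^2 + y + 2)/∂x - ∂(2*x*(x + y))/∂y = -2*x
Assembling: d(omega) = (-2*x) dx ∧ dy.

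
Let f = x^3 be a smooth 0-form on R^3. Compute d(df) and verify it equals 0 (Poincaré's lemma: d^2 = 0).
d(df) = 0

Step 1: df = sum_i (∂f/∂x_i) dx_i = (3*x^2) dx + (0) dy + (0) dz.
Step 2: Apply d again. Using the 1-form formula, the coefficient of dx ∧ dy in d(df) is ∂^2 f/∂x ∂y - ∂^2 f/∂y ∂x = (0) - (0) = 0 (equality of mixed partials for smooth f).
Similarly for dx ∧ dz and dy ∧ dz — all coefficients vanish. So d(df) = 0.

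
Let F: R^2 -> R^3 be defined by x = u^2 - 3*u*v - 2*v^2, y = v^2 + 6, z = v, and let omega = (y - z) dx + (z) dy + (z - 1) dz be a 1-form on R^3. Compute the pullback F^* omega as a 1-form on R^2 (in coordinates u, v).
F^* omega = (2*u*v^2 - 2*u*v + 12*u - 3*v^3 + 3*v^2 - 18*v) du + (-3*u*v^2 + 3*u*v - 18*u - 4*v^3 + 6*v^2 - 23*v - 1) dv

Using F^*(f dg) = (f ∘ F) d(g ∘ F), substitute each coordinate x_i by F_i(u, v) in f_i, and replace dx_i by d F_i = (∂F_i/∂u) du + (∂F_i/∂v) dv.
  For the x component: f_1(F) = v^2 - v + 6; d F_1 = (2*u - 3*v) du + (-3*u - 4*v) dv
  For the y component: f_2(F) = v; d F_2 = (0) du + (2*v) dv
  For the z component: f_3(F) = v - 1; d F_3 = (0) du + (1) dv
Combining and collecting du, dv coefficients:
  coeff of du: 2*u*v^2 - 2*u*v + 12*u - 3*v^3 + 3*v^2 - 18*v
  coeff of dv: -3*u*v^2 + 3*u*v - 18*u - 4*v^3 + 6*v^2 - 23*v - 1
F^* omega = (2*u*v^2 - 2*u*v + 12*u - 3*v^3 + 3*v^2 - 18*v) du + (-3*u*v^2 + 3*u*v - 18*u - 4*v^3 + 6*v^2 - 23*v - 1) dv.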